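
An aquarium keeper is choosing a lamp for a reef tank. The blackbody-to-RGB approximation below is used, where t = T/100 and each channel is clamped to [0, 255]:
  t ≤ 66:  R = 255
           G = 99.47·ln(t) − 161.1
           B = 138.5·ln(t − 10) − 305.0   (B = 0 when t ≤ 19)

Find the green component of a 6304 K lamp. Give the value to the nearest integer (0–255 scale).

t = 6304/100 = 63.04; the t ≤ 66 branch applies.
G = 99.47·ln 63.04 − 161.1 = 99.47·4.1438 − 161.1 = 251.081.
Rounded: 251.

251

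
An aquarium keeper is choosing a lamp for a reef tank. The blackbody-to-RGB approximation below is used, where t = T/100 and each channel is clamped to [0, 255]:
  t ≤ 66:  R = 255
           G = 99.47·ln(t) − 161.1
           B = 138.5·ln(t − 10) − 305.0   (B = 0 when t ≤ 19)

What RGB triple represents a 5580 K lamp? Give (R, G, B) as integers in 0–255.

t = 5580/100 = 55.8; the t ≤ 66 branch applies.
R = 255 by definition for t ≤ 66.
G = 99.47·ln 55.8 − 161.1 = 99.47·4.0218 − 161.1 = 238.946.
B = 138.5·ln(55.8 − 10) − 305.0 = 138.5·ln 45.8 − 305.0 = 138.5·3.8243 − 305.0 = 224.663.
Rounded: (255, 239, 225).

(255, 239, 225)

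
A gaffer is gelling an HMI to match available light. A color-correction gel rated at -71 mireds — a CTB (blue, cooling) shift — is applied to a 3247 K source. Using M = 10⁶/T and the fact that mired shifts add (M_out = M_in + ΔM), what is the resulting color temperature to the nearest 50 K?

M_in = 10⁶/3247 = 307.98 mireds.
M_out = 307.98 + (-71) = 236.98 mireds.
T_out = 10⁶/236.98 = 4219.8 K → 4200 K.

4200 K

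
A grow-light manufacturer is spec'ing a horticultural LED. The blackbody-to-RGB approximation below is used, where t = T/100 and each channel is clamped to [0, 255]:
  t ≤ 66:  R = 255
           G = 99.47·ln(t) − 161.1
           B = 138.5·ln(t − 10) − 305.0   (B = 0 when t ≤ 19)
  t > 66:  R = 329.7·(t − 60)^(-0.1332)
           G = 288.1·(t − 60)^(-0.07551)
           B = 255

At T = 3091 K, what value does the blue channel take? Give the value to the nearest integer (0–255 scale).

t = 3091/100 = 30.91; the t ≤ 66 branch applies.
B = 138.5·ln(30.91 − 10) − 305.0 = 138.5·ln 20.91 − 305.0 = 138.5·3.0402 − 305.0 = 116.072.
Rounded: 116.

116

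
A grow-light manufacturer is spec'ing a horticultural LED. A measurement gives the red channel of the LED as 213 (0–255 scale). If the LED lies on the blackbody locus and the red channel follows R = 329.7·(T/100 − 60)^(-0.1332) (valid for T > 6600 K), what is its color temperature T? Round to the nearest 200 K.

(t − 60)^(-0.1332) = 213/329.7 = 0.64604.
t − 60 = 0.64604^(1/-0.1332) = 0.64604^(-7.508) = 26.575, so t = 86.575.
T = 100·t = 8657 K → 8600 K to the nearest 200 K.

8600 K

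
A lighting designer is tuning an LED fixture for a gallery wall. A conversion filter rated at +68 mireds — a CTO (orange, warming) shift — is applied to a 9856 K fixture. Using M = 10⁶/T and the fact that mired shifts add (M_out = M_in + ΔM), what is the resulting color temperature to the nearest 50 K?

5900 K

M_in = 10⁶/9856 = 101.46 mireds.
M_out = 101.46 + (+68) = 169.46 mireds.
T_out = 10⁶/169.46 = 5901.1 K → 5900 K.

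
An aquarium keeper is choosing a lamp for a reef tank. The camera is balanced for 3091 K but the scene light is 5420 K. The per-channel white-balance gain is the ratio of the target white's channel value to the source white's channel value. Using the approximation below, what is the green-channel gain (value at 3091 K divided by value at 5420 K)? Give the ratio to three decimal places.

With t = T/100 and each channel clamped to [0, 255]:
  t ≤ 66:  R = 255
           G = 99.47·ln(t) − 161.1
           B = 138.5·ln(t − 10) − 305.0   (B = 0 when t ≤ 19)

At 5420 K (t = 54.2):
  G = 99.47·ln 54.2 − 161.1 = 99.47·3.9927 − 161.1 = 236.052.
At 3091 K (t = 30.91):
  G = 99.47·ln 30.91 − 161.1 = 99.47·3.4311 − 161.1 = 180.190.
Gain = 180.190 / 236.052 = 0.7633 → 0.763.

0.763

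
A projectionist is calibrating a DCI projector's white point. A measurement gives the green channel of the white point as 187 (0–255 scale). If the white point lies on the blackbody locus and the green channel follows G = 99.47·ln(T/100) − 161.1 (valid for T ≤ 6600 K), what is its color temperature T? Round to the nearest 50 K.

ln t = (187 + 161.1) / 99.47 = 3.4995.
t = e^3.4995 = 33.100.
T = 100·t = 3310 K → 3300 K to the nearest 50 K.

3300 K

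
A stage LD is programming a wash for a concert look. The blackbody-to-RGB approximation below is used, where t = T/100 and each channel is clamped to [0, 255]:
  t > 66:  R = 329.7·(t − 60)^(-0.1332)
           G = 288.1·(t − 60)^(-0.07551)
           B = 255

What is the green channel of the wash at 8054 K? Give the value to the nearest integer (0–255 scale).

229

t = 8054/100 = 80.54; the t > 66 branch applies.
G = 288.1·(80.54 − 60)^(-0.07551) = 288.1·20.54^(-0.07551) = 288.1·0.79595 = 229.313.
Rounded: 229.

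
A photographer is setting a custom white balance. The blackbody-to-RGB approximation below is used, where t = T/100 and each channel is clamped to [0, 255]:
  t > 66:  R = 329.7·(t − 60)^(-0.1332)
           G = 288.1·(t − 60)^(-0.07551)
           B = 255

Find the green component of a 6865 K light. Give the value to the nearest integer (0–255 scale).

t = 6865/100 = 68.65; the t > 66 branch applies.
G = 288.1·(68.65 − 60)^(-0.07551) = 288.1·8.65^(-0.07551) = 288.1·0.84966 = 244.787.
Rounded: 245.

245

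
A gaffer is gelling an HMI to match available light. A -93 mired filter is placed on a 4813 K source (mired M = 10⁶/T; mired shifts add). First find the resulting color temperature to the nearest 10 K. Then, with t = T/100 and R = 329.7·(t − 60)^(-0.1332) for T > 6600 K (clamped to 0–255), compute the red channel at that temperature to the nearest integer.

M_in = 10⁶/4813 = 207.77; M_out = 207.77 + (-93) = 114.77.
T_out = 10⁶/114.77 = 8713.0 K → 8710 K; t = 87.1.
R = 329.7·(87.1 − 60)^(-0.1332) = 329.7·27.1^(-0.1332) = 329.7·0.64436 = 212.445.
Rounded: 212.

212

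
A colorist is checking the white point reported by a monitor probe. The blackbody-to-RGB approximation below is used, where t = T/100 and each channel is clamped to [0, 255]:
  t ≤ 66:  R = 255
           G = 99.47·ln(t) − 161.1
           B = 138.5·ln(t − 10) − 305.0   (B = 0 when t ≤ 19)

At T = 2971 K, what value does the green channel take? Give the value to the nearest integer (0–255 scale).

t = 2971/100 = 29.71; the t ≤ 66 branch applies.
G = 99.47·ln 29.71 − 161.1 = 99.47·3.3915 − 161.1 = 176.251.
Rounded: 176.

176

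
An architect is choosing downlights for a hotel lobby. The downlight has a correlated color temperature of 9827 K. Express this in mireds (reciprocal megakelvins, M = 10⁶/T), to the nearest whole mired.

M = 10⁶ / 9827 = 101.760 → 102 mireds.

102 mireds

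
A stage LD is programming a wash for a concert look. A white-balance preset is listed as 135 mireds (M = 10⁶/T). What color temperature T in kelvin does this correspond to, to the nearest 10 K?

7410 K

T = 10⁶ / 135 = 7407.41 K → 7410 K.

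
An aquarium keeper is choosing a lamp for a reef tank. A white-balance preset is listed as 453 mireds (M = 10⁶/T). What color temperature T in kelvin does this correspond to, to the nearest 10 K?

2210 K

T = 10⁶ / 453 = 2207.51 K → 2210 K.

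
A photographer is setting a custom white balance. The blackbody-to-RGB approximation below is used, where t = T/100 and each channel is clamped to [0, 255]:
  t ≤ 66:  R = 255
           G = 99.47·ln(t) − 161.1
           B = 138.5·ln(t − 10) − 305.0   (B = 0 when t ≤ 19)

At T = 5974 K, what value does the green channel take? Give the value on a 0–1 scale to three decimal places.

t = 5974/100 = 59.74; the t ≤ 66 branch applies.
G = 99.47·ln 59.74 − 161.1 = 99.47·4.0900 − 161.1 = 245.732.
On a 0–1 scale: 245.732/255 = 0.9637 → 0.964.

0.964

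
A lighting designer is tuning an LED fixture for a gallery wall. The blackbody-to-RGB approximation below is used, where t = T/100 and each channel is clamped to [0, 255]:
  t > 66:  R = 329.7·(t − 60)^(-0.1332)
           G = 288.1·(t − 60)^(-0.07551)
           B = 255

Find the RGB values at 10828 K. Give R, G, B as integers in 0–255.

R=197, G=215, B=255

t = 10828/100 = 108.28; the t > 66 branch applies.
R = 329.7·(108.28 − 60)^(-0.1332) = 329.7·48.28^(-0.1332) = 329.7·0.59665 = 196.717.
G = 288.1·(108.28 − 60)^(-0.07551) = 288.1·48.28^(-0.07551) = 288.1·0.74621 = 214.982.
B = 255 by definition for t > 66.
Rounded: (197, 215, 255).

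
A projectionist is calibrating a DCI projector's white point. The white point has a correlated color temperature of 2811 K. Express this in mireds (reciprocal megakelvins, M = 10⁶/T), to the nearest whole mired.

356 mireds

M = 10⁶ / 2811 = 355.745 → 356 mireds.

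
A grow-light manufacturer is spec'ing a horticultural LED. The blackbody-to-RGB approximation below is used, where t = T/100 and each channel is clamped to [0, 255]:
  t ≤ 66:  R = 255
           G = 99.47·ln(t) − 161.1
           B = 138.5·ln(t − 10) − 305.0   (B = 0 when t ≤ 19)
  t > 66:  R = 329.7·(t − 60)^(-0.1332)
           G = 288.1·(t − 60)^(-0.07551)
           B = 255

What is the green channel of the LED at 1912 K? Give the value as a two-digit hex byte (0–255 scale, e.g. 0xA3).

0x84

t = 1912/100 = 19.12; the t ≤ 66 branch applies.
G = 99.47·ln 19.12 − 161.1 = 99.47·2.9507 − 161.1 = 132.410.
Rounded: 132; in hex, 0x84.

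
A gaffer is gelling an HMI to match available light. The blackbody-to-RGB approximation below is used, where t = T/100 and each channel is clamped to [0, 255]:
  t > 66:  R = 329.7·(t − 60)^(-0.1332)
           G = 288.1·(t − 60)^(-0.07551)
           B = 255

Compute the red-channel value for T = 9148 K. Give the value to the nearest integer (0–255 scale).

208

t = 9148/100 = 91.48; the t > 66 branch applies.
R = 329.7·(91.48 − 60)^(-0.1332) = 329.7·31.48^(-0.1332) = 329.7·0.63163 = 208.248.
Rounded: 208.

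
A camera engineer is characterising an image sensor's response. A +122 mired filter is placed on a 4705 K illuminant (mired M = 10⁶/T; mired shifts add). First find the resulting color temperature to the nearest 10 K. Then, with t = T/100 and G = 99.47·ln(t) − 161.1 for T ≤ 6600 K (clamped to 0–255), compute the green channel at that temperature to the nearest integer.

177

M_in = 10⁶/4705 = 212.54; M_out = 212.54 + (+122) = 334.54.
T_out = 10⁶/334.54 = 2989.2 K → 2990 K; t = 29.9.
G = 99.47·ln 29.9 − 161.1 = 99.47·3.3979 − 161.1 = 176.885.
Rounded: 177.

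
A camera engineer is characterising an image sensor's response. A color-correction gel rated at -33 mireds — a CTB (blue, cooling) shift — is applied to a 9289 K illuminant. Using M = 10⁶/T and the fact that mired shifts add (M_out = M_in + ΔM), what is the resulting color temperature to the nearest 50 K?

13400 K

M_in = 10⁶/9289 = 107.65 mireds.
M_out = 107.65 + (-33) = 74.65 mireds.
T_out = 10⁶/74.65 = 13395.1 K → 13400 K.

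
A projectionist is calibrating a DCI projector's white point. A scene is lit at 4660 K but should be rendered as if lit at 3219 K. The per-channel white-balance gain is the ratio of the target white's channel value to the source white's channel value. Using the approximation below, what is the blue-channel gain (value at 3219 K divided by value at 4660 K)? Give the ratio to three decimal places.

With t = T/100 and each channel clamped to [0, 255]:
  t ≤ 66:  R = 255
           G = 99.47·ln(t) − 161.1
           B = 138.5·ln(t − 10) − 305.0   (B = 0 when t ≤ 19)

0.642

At 4660 K (t = 46.6):
  B = 138.5·ln(46.6 − 10) − 305.0 = 138.5·ln 36.6 − 305.0 = 138.5·3.6000 − 305.0 = 193.607.
At 3219 K (t = 32.19):
  B = 138.5·ln(32.19 − 10) − 305.0 = 138.5·ln 22.19 − 305.0 = 138.5·3.0996 − 305.0 = 124.300.
Gain = 124.300 / 193.607 = 0.6420 → 0.642.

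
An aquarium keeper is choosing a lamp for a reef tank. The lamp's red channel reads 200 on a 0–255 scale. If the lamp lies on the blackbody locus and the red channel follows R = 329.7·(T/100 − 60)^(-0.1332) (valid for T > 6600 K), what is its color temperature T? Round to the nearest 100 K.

10300 K

(t − 60)^(-0.1332) = 200/329.7 = 0.60661.
t − 60 = 0.60661^(1/-0.1332) = 0.60661^(-7.508) = 42.638, so t = 102.638.
T = 100·t = 10264 K → 10300 K to the nearest 100 K.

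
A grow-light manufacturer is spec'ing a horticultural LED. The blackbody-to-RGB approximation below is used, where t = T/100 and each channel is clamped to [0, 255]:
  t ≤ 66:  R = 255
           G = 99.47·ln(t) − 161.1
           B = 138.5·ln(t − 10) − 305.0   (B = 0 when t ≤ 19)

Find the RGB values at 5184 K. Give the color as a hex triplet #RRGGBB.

#FFE8D4

t = 5184/100 = 51.84; the t ≤ 66 branch applies.
R = 255 by definition for t ≤ 66.
G = 99.47·ln 51.84 − 161.1 = 99.47·3.9482 − 161.1 = 231.624.
B = 138.5·ln(51.84 − 10) − 305.0 = 138.5·ln 41.84 − 305.0 = 138.5·3.7339 − 305.0 = 212.139.
Rounded: (255, 232, 212).
In hex: #FFE8D4.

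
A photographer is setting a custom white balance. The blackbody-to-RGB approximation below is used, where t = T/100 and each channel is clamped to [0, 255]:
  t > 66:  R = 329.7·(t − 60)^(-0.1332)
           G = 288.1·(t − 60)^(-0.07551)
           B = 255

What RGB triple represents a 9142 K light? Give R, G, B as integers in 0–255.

t = 9142/100 = 91.42; the t > 66 branch applies.
R = 329.7·(91.42 − 60)^(-0.1332) = 329.7·31.42^(-0.1332) = 329.7·0.63179 = 208.301.
G = 288.1·(91.42 − 60)^(-0.07551) = 288.1·31.42^(-0.07551) = 288.1·0.77081 = 222.070.
B = 255 by definition for t > 66.
Rounded: (208, 222, 255).

R=208, G=222, B=255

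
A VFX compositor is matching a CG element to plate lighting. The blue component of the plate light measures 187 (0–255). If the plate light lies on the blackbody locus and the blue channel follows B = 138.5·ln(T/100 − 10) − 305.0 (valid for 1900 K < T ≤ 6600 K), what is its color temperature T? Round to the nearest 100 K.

ln(t − 10) = (187 + 305.0) / 138.5 = 3.5523.
t − 10 = e^3.5523 = 34.895, so t = 44.895.
T = 100·t = 4490 K → 4500 K to the nearest 100 K.

4500 K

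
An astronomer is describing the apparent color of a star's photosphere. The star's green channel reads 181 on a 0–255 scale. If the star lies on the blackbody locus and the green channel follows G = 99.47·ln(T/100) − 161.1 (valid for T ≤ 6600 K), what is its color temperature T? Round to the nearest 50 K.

ln t = (181 + 161.1) / 99.47 = 3.4392.
t = e^3.4392 = 31.163.
T = 100·t = 3116 K → 3100 K to the nearest 50 K.

3100 K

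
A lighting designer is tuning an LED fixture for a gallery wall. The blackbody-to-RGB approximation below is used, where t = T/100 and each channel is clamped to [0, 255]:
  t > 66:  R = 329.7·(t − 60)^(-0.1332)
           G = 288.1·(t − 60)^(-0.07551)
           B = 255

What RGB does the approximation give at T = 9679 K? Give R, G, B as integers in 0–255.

R=204, G=219, B=255

t = 9679/100 = 96.79; the t > 66 branch applies.
R = 329.7·(96.79 − 60)^(-0.1332) = 329.7·36.79^(-0.1332) = 329.7·0.61865 = 203.969.
G = 288.1·(96.79 − 60)^(-0.07551) = 288.1·36.79^(-0.07551) = 288.1·0.76168 = 219.440.
B = 255 by definition for t > 66.
Rounded: (204, 219, 255).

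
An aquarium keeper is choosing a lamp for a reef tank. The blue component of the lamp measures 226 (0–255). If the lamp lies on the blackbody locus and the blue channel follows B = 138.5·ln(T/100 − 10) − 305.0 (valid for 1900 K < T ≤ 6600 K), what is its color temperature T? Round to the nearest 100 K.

5600 K

ln(t − 10) = (226 + 305.0) / 138.5 = 3.8339.
t − 10 = e^3.8339 = 46.244, so t = 56.244.
T = 100·t = 5624 K → 5600 K to the nearest 100 K.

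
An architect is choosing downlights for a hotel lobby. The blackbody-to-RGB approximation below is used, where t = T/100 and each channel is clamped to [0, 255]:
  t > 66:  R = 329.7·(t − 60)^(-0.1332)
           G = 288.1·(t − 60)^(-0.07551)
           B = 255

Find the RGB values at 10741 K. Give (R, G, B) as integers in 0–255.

t = 10741/100 = 107.41; the t > 66 branch applies.
R = 329.7·(107.41 − 60)^(-0.1332) = 329.7·47.41^(-0.1332) = 329.7·0.59810 = 197.194.
G = 288.1·(107.41 − 60)^(-0.07551) = 288.1·47.41^(-0.07551) = 288.1·0.74723 = 215.277.
B = 255 by definition for t > 66.
Rounded: (197, 215, 255).

(197, 215, 255)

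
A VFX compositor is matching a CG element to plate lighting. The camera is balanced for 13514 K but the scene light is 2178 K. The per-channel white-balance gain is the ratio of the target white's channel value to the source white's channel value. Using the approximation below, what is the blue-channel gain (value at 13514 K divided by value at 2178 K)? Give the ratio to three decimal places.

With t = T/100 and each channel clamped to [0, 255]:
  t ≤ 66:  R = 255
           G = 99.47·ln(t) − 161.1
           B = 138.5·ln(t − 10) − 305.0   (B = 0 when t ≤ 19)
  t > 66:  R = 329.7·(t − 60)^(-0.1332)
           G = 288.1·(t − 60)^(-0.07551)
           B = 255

6.968

At 2178 K (t = 21.78):
  B = 138.5·ln(21.78 − 10) − 305.0 = 138.5·ln 11.78 − 305.0 = 138.5·2.4664 − 305.0 = 36.597.
At 13514 K (t = 135.14):
  B = 255 by definition for t > 66.
Gain = 255.000 / 36.597 = 6.9678 → 6.968.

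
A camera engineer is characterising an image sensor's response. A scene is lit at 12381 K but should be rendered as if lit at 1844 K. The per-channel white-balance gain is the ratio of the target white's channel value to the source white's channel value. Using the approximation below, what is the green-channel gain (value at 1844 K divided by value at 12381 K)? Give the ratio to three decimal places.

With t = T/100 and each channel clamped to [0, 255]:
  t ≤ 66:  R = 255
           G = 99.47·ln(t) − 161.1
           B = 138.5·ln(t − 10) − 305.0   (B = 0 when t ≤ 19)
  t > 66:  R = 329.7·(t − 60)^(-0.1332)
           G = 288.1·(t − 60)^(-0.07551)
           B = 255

0.612

At 12381 K (t = 123.81):
  G = 288.1·(123.81 − 60)^(-0.07551) = 288.1·63.81^(-0.07551) = 288.1·0.73066 = 210.502.
At 1844 K (t = 18.44):
  G = 99.47·ln 18.44 − 161.1 = 99.47·2.9145 − 161.1 = 128.808.
Gain = 128.808 / 210.502 = 0.6119 → 0.612.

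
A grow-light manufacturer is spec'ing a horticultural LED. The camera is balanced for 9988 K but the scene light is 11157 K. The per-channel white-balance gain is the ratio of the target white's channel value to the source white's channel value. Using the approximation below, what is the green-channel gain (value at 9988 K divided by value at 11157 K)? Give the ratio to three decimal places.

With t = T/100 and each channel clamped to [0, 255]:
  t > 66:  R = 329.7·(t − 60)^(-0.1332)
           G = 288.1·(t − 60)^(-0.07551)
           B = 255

1.020

At 11157 K (t = 111.57):
  G = 288.1·(111.57 − 60)^(-0.07551) = 288.1·51.57^(-0.07551) = 288.1·0.74250 = 213.914.
At 9988 K (t = 99.88):
  G = 288.1·(99.88 − 60)^(-0.07551) = 288.1·39.88^(-0.07551) = 288.1·0.75705 = 218.107.
Gain = 218.107 / 213.914 = 1.0196 → 1.020.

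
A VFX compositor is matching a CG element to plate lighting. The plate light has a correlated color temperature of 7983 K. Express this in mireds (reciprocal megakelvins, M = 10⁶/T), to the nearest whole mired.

125 mireds

M = 10⁶ / 7983 = 125.266 → 125 mireds.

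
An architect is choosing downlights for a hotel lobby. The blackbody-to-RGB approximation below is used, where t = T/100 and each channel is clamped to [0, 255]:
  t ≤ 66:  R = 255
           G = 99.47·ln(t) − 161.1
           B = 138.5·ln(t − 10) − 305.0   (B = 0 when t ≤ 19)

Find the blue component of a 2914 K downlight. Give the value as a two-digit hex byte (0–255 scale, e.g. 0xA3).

0x68

t = 2914/100 = 29.14; the t ≤ 66 branch applies.
B = 138.5·ln(29.14 − 10) − 305.0 = 138.5·ln 19.14 − 305.0 = 138.5·2.9518 − 305.0 = 103.822.
Rounded: 104; in hex, 0x68.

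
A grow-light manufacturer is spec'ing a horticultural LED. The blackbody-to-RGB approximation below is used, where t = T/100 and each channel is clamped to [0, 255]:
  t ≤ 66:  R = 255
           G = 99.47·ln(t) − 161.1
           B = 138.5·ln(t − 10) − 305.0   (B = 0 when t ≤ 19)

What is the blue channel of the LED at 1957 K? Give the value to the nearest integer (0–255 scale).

t = 1957/100 = 19.57; the t ≤ 66 branch applies.
B = 138.5·ln(19.57 − 10) − 305.0 = 138.5·ln 9.57 − 305.0 = 138.5·2.2586 − 305.0 = 7.821.
Rounded: 8.

8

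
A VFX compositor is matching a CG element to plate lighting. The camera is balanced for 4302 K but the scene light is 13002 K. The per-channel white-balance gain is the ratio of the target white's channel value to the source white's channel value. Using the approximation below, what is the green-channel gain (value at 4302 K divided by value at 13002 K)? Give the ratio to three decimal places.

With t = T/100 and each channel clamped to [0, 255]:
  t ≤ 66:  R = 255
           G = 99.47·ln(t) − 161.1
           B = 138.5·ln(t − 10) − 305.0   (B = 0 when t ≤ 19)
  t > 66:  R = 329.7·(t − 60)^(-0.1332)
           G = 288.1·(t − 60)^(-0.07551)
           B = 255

At 13002 K (t = 130.02):
  G = 288.1·(130.02 − 60)^(-0.07551) = 288.1·70.02^(-0.07551) = 288.1·0.72555 = 209.031.
At 4302 K (t = 43.02):
  G = 99.47·ln 43.02 − 161.1 = 99.47·3.7617 − 161.1 = 213.073.
Gain = 213.073 / 209.031 = 1.0193 → 1.019.

1.019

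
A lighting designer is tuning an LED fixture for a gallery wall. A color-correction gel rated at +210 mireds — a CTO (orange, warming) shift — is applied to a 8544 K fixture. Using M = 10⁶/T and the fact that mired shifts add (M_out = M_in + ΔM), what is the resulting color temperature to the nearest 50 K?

M_in = 10⁶/8544 = 117.04 mireds.
M_out = 117.04 + (+210) = 327.04 mireds.
T_out = 10⁶/327.04 = 3057.7 K → 3050 K.

3050 K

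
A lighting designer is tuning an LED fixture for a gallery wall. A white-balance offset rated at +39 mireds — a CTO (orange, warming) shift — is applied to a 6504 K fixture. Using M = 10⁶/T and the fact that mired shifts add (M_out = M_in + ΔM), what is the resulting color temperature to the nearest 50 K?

M_in = 10⁶/6504 = 153.75 mireds.
M_out = 153.75 + (+39) = 192.75 mireds.
T_out = 10⁶/192.75 = 5188.0 K → 5200 K.

5200 K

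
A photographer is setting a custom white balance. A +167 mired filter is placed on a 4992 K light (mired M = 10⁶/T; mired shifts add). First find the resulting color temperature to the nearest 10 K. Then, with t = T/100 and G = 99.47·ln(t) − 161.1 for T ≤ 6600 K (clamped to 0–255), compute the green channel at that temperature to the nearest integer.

M_in = 10⁶/4992 = 200.32; M_out = 200.32 + (+167) = 367.32.
T_out = 10⁶/367.32 = 2722.4 K → 2720 K; t = 27.2.
G = 99.47·ln 27.2 − 161.1 = 99.47·3.3032 − 161.1 = 167.471.
Rounded: 167.

167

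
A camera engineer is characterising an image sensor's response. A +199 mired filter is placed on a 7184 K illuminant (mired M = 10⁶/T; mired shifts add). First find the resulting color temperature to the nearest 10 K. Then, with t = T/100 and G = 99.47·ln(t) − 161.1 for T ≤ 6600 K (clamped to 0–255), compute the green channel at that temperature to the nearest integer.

176

M_in = 10⁶/7184 = 139.20; M_out = 139.20 + (+199) = 338.20.
T_out = 10⁶/338.20 = 2956.8 K → 2960 K; t = 29.6.
G = 99.47·ln 29.6 − 161.1 = 99.47·3.3878 − 161.1 = 175.882.
Rounded: 176.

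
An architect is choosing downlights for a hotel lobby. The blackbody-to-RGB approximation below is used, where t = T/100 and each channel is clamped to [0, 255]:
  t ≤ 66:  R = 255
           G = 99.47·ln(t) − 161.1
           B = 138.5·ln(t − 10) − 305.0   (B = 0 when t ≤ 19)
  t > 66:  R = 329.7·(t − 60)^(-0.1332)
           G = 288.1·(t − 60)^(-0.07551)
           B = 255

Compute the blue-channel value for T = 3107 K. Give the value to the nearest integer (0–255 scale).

117

t = 3107/100 = 31.07; the t ≤ 66 branch applies.
B = 138.5·ln(31.07 − 10) − 305.0 = 138.5·ln 21.07 − 305.0 = 138.5·3.0479 − 305.0 = 117.127.
Rounded: 117.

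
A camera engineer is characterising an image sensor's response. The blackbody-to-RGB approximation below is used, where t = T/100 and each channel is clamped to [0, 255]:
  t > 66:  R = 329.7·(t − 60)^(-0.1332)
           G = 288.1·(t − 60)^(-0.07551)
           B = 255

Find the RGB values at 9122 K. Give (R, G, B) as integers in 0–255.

(208, 222, 255)

t = 9122/100 = 91.22; the t > 66 branch applies.
R = 329.7·(91.22 − 60)^(-0.1332) = 329.7·31.22^(-0.1332) = 329.7·0.63233 = 208.478.
G = 288.1·(91.22 − 60)^(-0.07551) = 288.1·31.22^(-0.07551) = 288.1·0.77118 = 222.177.
B = 255 by definition for t > 66.
Rounded: (208, 222, 255).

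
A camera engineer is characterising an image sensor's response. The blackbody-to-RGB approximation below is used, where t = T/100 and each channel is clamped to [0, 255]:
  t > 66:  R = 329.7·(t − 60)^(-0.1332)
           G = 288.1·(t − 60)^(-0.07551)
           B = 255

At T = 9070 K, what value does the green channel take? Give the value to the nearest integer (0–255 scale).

t = 9070/100 = 90.7; the t > 66 branch applies.
G = 288.1·(90.7 − 60)^(-0.07551) = 288.1·30.7^(-0.07551) = 288.1·0.77216 = 222.459.
Rounded: 222.

222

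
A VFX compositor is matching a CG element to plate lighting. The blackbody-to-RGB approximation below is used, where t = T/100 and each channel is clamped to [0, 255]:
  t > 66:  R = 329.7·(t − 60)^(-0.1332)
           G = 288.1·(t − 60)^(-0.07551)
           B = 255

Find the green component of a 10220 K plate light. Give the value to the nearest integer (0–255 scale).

t = 10220/100 = 102.2; the t > 66 branch applies.
G = 288.1·(102.2 − 60)^(-0.07551) = 288.1·42.2^(-0.07551) = 288.1·0.75383 = 217.178.
Rounded: 217.

217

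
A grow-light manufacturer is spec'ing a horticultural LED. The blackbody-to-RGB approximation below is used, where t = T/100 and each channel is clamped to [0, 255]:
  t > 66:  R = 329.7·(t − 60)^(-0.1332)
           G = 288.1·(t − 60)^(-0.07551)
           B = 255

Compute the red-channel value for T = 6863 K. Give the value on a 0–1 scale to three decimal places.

0.970

t = 6863/100 = 68.63; the t > 66 branch applies.
R = 329.7·(68.63 − 60)^(-0.1332) = 329.7·8.63^(-0.1332) = 329.7·0.75045 = 247.424.
On a 0–1 scale: 247.424/255 = 0.9703 → 0.970.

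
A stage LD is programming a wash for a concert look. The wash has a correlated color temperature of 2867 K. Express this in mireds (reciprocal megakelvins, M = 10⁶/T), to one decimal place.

M = 10⁶ / 2867 = 348.797 → 348.8 mireds.

348.8 mireds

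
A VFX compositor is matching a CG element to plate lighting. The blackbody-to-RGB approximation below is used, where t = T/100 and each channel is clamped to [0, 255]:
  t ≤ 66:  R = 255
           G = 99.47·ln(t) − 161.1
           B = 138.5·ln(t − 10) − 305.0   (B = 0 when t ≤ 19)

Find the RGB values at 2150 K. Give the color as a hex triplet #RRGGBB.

t = 2150/100 = 21.5; the t ≤ 66 branch applies.
R = 255 by definition for t ≤ 66.
G = 99.47·ln 21.5 − 161.1 = 99.47·3.0681 − 161.1 = 144.079.
B = 138.5·ln(21.5 − 10) − 305.0 = 138.5·ln 11.5 − 305.0 = 138.5·2.4423 − 305.0 = 33.265.
Rounded: (255, 144, 33).
In hex: #FF9021.

#FF9021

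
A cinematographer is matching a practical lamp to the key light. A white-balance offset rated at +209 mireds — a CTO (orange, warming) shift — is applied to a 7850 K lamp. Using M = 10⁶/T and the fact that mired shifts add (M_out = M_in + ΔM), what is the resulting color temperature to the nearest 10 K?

2970 K

M_in = 10⁶/7850 = 127.39 mireds.
M_out = 127.39 + (+209) = 336.39 mireds.
T_out = 10⁶/336.39 = 2972.8 K → 2970 K.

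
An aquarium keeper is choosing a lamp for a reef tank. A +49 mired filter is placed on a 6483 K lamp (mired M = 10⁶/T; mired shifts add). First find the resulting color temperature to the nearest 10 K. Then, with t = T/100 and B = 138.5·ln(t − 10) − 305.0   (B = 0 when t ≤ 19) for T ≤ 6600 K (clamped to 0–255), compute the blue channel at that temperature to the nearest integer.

M_in = 10⁶/6483 = 154.25; M_out = 154.25 + (+49) = 203.25.
T_out = 10⁶/203.25 = 4920.1 K → 4920 K; t = 49.2.
B = 138.5·ln(49.2 − 10) − 305.0 = 138.5·ln 39.2 − 305.0 = 138.5·3.6687 − 305.0 = 203.112.
Rounded: 203.

203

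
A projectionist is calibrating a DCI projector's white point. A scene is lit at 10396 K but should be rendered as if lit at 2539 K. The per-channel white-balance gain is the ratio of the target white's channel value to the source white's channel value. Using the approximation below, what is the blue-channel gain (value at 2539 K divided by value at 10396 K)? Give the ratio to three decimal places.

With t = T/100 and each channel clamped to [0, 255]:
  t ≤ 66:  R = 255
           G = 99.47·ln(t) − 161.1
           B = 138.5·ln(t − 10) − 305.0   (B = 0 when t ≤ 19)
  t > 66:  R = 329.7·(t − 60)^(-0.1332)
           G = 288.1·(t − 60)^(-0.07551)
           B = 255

At 10396 K (t = 103.96):
  B = 255 by definition for t > 66.
At 2539 K (t = 25.39):
  B = 138.5·ln(25.39 − 10) − 305.0 = 138.5·ln 15.39 − 305.0 = 138.5·2.7337 − 305.0 = 73.620.
Gain = 73.620 / 255.000 = 0.2887 → 0.289.

0.289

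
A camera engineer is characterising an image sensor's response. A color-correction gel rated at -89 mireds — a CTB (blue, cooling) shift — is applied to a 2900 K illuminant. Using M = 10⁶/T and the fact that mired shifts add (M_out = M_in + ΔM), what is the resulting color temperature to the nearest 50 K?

M_in = 10⁶/2900 = 344.83 mireds.
M_out = 344.83 + (-89) = 255.83 mireds.
T_out = 10⁶/255.83 = 3908.9 K → 3900 K.

3900 K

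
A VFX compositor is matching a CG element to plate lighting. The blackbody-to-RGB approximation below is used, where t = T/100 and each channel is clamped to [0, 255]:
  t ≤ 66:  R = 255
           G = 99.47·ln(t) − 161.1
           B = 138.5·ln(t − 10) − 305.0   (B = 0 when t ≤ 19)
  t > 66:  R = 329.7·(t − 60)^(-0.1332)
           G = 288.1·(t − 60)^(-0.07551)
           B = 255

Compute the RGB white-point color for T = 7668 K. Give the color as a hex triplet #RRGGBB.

t = 7668/100 = 76.68; the t > 66 branch applies.
R = 329.7·(76.68 − 60)^(-0.1332) = 329.7·16.68^(-0.1332) = 329.7·0.68739 = 226.633.
G = 288.1·(76.68 − 60)^(-0.07551) = 288.1·16.68^(-0.07551) = 288.1·0.80856 = 232.946.
B = 255 by definition for t > 66.
Rounded: (227, 233, 255).
In hex: #E3E9FF.

#E3E9FF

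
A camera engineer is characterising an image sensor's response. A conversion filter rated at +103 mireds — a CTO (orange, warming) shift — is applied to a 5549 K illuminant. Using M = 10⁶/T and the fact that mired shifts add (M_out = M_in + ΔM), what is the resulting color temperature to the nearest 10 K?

M_in = 10⁶/5549 = 180.21 mireds.
M_out = 180.21 + (+103) = 283.21 mireds.
T_out = 10⁶/283.21 = 3530.9 K → 3530 K.

3530 K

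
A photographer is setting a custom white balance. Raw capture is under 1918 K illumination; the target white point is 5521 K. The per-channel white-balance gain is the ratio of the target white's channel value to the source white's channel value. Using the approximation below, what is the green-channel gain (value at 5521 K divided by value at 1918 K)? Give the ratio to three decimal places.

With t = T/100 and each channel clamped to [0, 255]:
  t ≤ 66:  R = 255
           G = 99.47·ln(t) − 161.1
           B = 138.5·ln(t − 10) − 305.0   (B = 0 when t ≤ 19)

1.792

At 1918 K (t = 19.18):
  G = 99.47·ln 19.18 − 161.1 = 99.47·2.9539 − 161.1 = 132.721.
At 5521 K (t = 55.21):
  G = 99.47·ln 55.21 − 161.1 = 99.47·4.0111 − 161.1 = 237.889.
Gain = 237.889 / 132.721 = 1.7924 → 1.792.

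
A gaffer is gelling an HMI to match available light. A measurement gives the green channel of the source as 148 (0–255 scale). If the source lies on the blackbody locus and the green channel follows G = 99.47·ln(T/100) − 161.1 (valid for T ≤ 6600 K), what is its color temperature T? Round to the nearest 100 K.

ln t = (148 + 161.1) / 99.47 = 3.1075.
t = e^3.1075 = 22.364.
T = 100·t = 2236 K → 2200 K to the nearest 100 K.

2200 K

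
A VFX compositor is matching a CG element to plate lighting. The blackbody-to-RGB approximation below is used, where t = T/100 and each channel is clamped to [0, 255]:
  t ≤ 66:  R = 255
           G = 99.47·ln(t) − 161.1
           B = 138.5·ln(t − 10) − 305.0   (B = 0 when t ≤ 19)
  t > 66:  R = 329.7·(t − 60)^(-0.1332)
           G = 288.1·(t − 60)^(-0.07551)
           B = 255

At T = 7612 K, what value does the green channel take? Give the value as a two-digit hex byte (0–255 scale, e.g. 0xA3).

t = 7612/100 = 76.12; the t > 66 branch applies.
G = 288.1·(76.12 − 60)^(-0.07551) = 288.1·16.12^(-0.07551) = 288.1·0.81065 = 233.547.
Rounded: 234; in hex, 0xEA.

0xEA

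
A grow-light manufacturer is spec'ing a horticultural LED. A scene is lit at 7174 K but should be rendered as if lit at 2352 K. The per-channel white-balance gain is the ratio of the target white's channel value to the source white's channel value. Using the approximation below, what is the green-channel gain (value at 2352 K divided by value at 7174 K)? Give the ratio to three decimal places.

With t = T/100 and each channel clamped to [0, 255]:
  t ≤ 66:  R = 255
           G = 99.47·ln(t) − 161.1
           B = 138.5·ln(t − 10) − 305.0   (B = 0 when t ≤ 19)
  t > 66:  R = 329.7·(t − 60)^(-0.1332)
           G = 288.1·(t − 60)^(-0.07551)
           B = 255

At 7174 K (t = 71.74):
  G = 288.1·(71.74 − 60)^(-0.07551) = 288.1·11.74^(-0.07551) = 288.1·0.83029 = 239.206.
At 2352 K (t = 23.52):
  G = 99.47·ln 23.52 − 161.1 = 99.47·3.1579 − 161.1 = 153.011.
Gain = 153.011 / 239.206 = 0.6397 → 0.640.

0.640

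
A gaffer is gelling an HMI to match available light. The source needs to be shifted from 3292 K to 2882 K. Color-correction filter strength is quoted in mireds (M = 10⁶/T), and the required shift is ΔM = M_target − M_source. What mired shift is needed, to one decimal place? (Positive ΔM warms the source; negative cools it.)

M_source = 10⁶/3292 = 303.767; M_target = 10⁶/2882 = 346.981.
ΔM = 346.981 − 303.767 = 43.215 → +43.2 mireds, a warming shift.

+43.2 mireds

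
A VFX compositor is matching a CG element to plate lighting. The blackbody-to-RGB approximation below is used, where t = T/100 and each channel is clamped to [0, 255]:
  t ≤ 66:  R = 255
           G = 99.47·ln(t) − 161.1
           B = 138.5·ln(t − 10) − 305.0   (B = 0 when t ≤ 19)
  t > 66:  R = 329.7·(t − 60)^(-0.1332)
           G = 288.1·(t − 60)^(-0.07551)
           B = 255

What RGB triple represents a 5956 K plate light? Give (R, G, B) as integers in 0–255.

t = 5956/100 = 59.56; the t ≤ 66 branch applies.
R = 255 by definition for t ≤ 66.
G = 99.47·ln 59.56 − 161.1 = 99.47·4.0870 − 161.1 = 245.432.
B = 138.5·ln(59.56 − 10) − 305.0 = 138.5·ln 49.56 − 305.0 = 138.5·3.9032 − 305.0 = 235.591.
Rounded: (255, 245, 236).

(255, 245, 236)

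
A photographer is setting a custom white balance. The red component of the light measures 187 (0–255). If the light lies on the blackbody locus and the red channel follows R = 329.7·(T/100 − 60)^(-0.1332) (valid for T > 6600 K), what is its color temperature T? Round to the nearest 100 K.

(t − 60)^(-0.1332) = 187/329.7 = 0.56718.
t − 60 = 0.56718^(1/-0.1332) = 0.56718^(-7.508) = 70.620, so t = 130.620.
T = 100·t = 13062 K → 13100 K to the nearest 100 K.

13100 K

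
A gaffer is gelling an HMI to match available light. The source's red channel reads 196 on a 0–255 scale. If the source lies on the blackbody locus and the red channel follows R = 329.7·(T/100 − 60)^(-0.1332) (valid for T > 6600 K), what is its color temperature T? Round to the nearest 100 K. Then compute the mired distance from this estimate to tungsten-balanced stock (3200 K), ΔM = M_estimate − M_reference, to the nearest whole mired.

(t − 60)^(-0.1332) = 196/329.7 = 0.59448.
t − 60 = 0.59448^(1/-0.1332) = 0.59448^(-7.508) = 49.621, so t = 109.621.
T = 100·t = 10962 K → 11000 K to the nearest 100 K.
M_estimate = 10⁶/11000 = 90.91; M_reference = 10⁶/3200 = 312.50.
ΔM = 90.91 − 312.50 = -221.59 → -222 mireds.

-222 mireds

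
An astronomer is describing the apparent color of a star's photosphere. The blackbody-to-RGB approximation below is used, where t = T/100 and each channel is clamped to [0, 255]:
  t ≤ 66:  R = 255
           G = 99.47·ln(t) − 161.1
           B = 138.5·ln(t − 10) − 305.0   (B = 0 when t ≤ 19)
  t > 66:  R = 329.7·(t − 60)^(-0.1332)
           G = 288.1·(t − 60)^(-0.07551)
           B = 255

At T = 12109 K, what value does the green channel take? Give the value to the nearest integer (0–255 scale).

211

t = 12109/100 = 121.09; the t > 66 branch applies.
G = 288.1·(121.09 − 60)^(-0.07551) = 288.1·61.09^(-0.07551) = 288.1·0.73306 = 211.195.
Rounded: 211.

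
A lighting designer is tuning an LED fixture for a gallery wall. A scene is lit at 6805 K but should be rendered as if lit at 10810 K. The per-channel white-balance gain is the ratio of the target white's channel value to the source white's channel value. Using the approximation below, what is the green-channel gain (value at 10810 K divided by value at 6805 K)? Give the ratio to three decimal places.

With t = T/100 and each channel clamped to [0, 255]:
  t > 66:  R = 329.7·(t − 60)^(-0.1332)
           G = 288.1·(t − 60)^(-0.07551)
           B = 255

0.874

At 6805 K (t = 68.05):
  G = 288.1·(68.05 − 60)^(-0.07551) = 288.1·8.05^(-0.07551) = 288.1·0.85429 = 246.120.
At 10810 K (t = 108.1):
  G = 288.1·(108.1 − 60)^(-0.07551) = 288.1·48.1^(-0.07551) = 288.1·0.74642 = 215.043.
Gain = 215.043 / 246.120 = 0.8737 → 0.874.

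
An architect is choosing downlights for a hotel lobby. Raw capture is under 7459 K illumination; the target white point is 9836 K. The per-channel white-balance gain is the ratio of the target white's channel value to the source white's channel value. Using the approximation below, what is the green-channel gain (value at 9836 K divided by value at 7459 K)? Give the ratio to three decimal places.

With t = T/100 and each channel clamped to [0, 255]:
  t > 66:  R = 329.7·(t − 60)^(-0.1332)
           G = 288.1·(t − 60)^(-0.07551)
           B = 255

0.930

At 7459 K (t = 74.59):
  G = 288.1·(74.59 − 60)^(-0.07551) = 288.1·14.59^(-0.07551) = 288.1·0.81677 = 235.313.
At 9836 K (t = 98.36):
  G = 288.1·(98.36 − 60)^(-0.07551) = 288.1·38.36^(-0.07551) = 288.1·0.75928 = 218.748.
Gain = 218.748 / 235.313 = 0.9296 → 0.930.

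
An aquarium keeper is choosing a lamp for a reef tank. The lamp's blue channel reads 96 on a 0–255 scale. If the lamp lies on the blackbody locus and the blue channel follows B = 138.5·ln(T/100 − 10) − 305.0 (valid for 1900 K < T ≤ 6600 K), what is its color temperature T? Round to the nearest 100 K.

2800 K

ln(t − 10) = (96 + 305.0) / 138.5 = 2.8953.
t − 10 = e^2.8953 = 18.089, so t = 28.089.
T = 100·t = 2809 K → 2800 K to the nearest 100 K.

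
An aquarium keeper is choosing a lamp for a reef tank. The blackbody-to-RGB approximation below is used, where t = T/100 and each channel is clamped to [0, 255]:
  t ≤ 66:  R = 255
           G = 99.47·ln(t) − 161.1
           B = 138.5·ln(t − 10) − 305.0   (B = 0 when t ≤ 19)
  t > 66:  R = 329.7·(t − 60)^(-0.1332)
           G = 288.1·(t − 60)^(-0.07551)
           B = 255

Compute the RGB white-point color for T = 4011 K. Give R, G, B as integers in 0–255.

R=255, G=206, B=167

t = 4011/100 = 40.11; the t ≤ 66 branch applies.
R = 255 by definition for t ≤ 66.
G = 99.47·ln 40.11 − 161.1 = 99.47·3.6916 − 161.1 = 206.106.
B = 138.5·ln(40.11 − 10) − 305.0 = 138.5·ln 30.11 − 305.0 = 138.5·3.4049 − 305.0 = 166.573.
Rounded: (255, 206, 167).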